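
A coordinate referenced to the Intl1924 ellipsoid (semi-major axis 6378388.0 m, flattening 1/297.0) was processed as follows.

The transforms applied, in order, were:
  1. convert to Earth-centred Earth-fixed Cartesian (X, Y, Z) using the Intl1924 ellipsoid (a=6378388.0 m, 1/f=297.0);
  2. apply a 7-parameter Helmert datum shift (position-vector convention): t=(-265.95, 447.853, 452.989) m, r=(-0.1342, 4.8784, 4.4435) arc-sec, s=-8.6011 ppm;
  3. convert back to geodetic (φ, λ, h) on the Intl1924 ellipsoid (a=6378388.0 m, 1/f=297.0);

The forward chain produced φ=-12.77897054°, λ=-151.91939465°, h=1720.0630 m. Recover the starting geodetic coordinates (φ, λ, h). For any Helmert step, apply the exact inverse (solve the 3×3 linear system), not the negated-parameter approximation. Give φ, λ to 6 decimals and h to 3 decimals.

start: φ=-12.778971°, λ=-151.919395°, h=1720.063 m
→ ECEF (a=6378388.000, f=1/297.0): X=-5490555.4637, Y=-2929295.5862, Z=-1401965.6501
→ Helmert⁻¹: X=-5490366.6770, Y=-2929649.4486, Z=-1402562.4611
→ geod (Bowring, a=6378388.000): φ=-12.78423000°, λ=-151.91570200°, h=1852.1150 m

φ=-12.784230°, λ=-151.915702°, h=1852.115 m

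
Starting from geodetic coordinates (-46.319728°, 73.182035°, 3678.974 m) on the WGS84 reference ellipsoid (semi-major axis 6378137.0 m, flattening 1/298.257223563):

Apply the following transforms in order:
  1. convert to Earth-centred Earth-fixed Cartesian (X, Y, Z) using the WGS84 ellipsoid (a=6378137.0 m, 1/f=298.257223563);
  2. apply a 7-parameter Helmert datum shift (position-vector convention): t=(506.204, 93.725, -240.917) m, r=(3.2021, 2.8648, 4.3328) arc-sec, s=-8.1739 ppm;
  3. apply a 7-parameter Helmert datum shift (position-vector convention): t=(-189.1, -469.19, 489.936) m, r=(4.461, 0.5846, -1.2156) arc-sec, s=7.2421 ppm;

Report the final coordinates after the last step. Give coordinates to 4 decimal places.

X=1277641.6001 m, Y=4226193.4870 m, Z=-4592135.3747 m

start: φ=-46.319728°, λ=73.182035°, h=3678.974 m
→ ECEF (a=6378137.000, f=1/298.257223563): X=1277466.3554, Y=4226382.9616, Z=-4592524.3289
→ Helmert 7p (PV): X=1277809.5540, Y=4226540.2695, Z=-4592679.8388
→ Helmert 7p (PV): X=1277641.6001, Y=4226193.4870, Z=-4592135.3747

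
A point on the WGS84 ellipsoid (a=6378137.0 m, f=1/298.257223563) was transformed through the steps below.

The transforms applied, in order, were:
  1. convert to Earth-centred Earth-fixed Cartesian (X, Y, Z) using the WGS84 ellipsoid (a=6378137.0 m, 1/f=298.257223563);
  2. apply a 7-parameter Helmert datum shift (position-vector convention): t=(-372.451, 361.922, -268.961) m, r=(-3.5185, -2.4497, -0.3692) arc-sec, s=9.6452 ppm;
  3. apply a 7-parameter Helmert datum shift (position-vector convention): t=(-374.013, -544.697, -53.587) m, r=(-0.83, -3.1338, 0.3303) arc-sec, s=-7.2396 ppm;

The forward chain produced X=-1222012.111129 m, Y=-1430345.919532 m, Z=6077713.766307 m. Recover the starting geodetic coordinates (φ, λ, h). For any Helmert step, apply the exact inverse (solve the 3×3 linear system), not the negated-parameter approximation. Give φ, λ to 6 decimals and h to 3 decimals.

start: X=-1222012.1111, Y=-1430345.9195, Z=6077713.7663 m
→ Helmert⁻¹: X=-1221556.8911, Y=-1429834.0746, Z=6077824.1599
→ Helmert⁻¹: X=-1221097.9160, Y=-1430288.0678, Z=6078024.6013
→ geod (Bowring, a=6378137.000): φ=72.91539600°, λ=-130.48879900°, h=3713.4040 m

φ=72.915396°, λ=-130.488799°, h=3713.404 m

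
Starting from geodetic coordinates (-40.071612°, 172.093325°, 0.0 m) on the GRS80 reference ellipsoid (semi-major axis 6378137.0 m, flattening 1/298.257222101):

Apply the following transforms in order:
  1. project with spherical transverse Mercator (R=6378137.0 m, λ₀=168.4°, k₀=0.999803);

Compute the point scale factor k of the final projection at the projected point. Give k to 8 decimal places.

1.00101992

start: φ=-40.071612°, λ=172.093325°, h=0.000 m
→ into tm (λ₀=168.4°): φ=-40.07161200°, λ−λ₀=3.69332500°
scale k = 1.00101992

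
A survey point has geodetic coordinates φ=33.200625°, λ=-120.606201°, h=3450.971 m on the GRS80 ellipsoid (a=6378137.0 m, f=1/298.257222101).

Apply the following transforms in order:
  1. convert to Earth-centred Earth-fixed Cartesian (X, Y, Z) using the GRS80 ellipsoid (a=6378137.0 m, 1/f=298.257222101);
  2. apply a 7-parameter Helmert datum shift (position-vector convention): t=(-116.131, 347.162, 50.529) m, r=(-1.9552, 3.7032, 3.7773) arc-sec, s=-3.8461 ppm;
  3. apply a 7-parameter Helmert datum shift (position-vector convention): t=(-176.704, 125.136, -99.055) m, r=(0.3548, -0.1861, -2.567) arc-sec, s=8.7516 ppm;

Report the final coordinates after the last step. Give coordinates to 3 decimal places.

X=-2721651.765 m, Y=-4600092.730 m, Z=3474538.555 m

start: φ=33.200625°, λ=-120.606201°, h=3450.971 m
→ ECEF (a=6378137.000, f=1/298.257222101): X=-2721431.8225, Y=-4600553.4521, Z=3474487.9364
→ Helmert 7p (PV): X=-2721390.8582, Y=-4600205.4981, Z=3474617.5703
→ Helmert 7p (PV): X=-2721651.7646, Y=-4600092.7296, Z=3474538.5554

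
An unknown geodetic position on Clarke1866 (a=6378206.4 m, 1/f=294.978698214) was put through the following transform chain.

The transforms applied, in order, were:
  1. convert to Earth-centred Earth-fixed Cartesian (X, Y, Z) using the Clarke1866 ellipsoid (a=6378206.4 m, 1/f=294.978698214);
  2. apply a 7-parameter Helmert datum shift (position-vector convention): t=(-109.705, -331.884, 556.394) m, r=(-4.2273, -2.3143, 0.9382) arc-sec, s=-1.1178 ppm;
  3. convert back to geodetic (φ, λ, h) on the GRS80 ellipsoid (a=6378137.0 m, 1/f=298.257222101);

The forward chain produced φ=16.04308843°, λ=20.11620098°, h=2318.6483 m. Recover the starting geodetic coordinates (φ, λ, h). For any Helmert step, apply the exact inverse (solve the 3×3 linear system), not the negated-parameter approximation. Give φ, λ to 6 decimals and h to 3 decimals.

start: φ=16.043088°, λ=20.116201°, h=2318.648 m
→ ECEF (a=6378137.000, f=1/298.257222101): X=5759367.3679, Y=2109475.9619, Z=1751951.7010
→ Helmert⁻¹: X=5759512.7576, Y=2109748.1134, Z=1751375.8810
→ geod (Bowring, a=6378206.400): φ=16.03865300°, λ=20.11812100°, h=2329.4090 m

φ=16.038653°, λ=20.118121°, h=2329.409 m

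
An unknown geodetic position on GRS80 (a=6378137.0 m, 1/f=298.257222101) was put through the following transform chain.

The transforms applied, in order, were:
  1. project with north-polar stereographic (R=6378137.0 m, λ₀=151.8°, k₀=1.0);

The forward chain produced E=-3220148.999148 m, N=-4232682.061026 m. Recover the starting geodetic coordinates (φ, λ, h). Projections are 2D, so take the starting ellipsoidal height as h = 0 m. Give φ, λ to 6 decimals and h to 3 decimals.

φ=44.735425°, λ=114.536770°, h=0.000 m

start: E=-3220148.9991, N=-4232682.0610 m
→ stereo⁻¹: φ=44.73542500°, λ=114.53677000°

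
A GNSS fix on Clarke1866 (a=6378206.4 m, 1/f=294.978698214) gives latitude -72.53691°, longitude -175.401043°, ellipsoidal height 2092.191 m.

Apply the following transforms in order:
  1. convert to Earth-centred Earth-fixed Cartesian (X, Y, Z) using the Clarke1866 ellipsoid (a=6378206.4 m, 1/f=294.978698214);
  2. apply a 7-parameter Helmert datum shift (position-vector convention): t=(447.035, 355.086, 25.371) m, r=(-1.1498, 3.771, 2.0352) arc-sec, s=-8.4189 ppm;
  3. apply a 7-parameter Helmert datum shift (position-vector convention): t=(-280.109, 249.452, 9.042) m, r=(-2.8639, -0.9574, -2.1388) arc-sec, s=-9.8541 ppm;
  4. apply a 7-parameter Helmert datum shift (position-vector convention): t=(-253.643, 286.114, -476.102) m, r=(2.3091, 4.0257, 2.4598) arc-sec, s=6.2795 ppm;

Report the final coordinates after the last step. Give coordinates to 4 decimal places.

X=-1914673.5978 m, Y=-153174.2220 m, Z=-6064052.0257 m

start: φ=-72.536910°, λ=-175.401043°, h=2092.191 m
→ ECEF (a=6378206.400, f=1/294.978698214): X=-1914410.5368, Y=-153994.7395, Z=-6063747.8132
→ Helmert 7p (PV): X=-1914056.7236, Y=-153691.0476, Z=-6063635.5341
→ Helmert 7p (PV): X=-1914291.4202, Y=-153504.4243, Z=-6063573.4907
→ Helmert 7p (PV): X=-1914673.5978, Y=-153174.2220, Z=-6064052.0257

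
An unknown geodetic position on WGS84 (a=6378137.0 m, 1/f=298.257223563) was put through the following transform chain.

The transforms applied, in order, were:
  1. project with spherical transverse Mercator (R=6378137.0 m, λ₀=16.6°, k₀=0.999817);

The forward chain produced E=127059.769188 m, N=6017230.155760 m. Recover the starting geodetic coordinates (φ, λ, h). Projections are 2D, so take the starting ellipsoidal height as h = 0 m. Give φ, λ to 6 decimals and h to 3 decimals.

φ=54.047907°, λ=18.544571°, h=0.000 m

start: E=127059.7692, N=6017230.1558 m
→ tm⁻¹: φ=54.04790700°, λ=18.54457100°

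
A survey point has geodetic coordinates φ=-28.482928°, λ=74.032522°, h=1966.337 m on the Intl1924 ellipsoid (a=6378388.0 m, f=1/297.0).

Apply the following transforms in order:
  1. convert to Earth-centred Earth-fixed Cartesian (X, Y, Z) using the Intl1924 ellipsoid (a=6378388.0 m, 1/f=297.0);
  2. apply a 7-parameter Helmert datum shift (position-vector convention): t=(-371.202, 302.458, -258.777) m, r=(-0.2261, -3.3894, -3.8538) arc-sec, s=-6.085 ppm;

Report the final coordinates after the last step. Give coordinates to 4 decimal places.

start: φ=-28.482928°, λ=74.032522°, h=1966.337 m
→ ECEF (a=6378388.000, f=1/297.0): X=1543914.1857, Y=5395826.0861, Z=-3024634.2742
→ Helmert 7p (PV): X=1543684.1039, Y=5396063.5491, Z=-3024855.1911

X=1543684.1039 m, Y=5396063.5491 m, Z=-3024855.1911 m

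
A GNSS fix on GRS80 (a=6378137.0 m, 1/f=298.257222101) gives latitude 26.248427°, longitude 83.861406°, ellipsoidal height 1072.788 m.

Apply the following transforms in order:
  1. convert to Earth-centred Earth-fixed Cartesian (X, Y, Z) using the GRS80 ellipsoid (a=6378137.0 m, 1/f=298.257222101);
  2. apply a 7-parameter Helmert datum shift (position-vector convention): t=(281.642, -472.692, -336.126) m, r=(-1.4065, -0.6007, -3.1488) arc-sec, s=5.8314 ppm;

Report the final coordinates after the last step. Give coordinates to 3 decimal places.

start: φ=26.248427°, λ=83.861406°, h=1072.788 m
→ ECEF (a=6378137.000, f=1/298.257222101): X=612213.8712, Y=5692338.4054, Z=2804247.8578
→ Helmert 7p (PV): X=612577.8151, Y=5691908.6837, Z=2803891.0517

X=612577.815 m, Y=5691908.684 m, Z=2803891.052 m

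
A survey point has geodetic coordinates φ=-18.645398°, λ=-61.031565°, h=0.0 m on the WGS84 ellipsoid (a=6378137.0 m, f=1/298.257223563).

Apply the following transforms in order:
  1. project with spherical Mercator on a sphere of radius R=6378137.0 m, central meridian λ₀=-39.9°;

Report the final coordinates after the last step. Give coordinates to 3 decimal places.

start: φ=-18.645398°, λ=-61.031565°, h=0.000 m
→ merc (R=6378137.0, λ₀=-39.9°): E=-2352355.0555, N=-2113231.4306

E=-2352355.055 m, N=-2113231.431 m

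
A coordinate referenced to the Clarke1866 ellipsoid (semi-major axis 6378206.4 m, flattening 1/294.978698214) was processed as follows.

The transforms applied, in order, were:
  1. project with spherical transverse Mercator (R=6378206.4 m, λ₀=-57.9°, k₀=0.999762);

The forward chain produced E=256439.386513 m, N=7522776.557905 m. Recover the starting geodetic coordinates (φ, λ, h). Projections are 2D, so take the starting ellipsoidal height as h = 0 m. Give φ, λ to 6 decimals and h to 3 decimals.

φ=67.481573°, λ=-51.875765°, h=0.000 m

start: E=256439.3865, N=7522776.5579 m
→ tm⁻¹: φ=67.48157300°, λ=-51.87576500°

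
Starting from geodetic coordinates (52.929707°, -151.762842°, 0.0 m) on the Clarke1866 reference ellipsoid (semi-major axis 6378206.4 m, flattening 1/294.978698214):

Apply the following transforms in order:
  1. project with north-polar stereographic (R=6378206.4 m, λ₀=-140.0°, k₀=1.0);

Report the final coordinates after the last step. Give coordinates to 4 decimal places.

start: φ=52.929707°, λ=-151.762842°, h=0.000 m
→ stereo (R=6378206.4, λ₀=-140.0°): E=-871901.8340, N=-4187122.3647

E=-871901.8340 m, N=-4187122.3647 m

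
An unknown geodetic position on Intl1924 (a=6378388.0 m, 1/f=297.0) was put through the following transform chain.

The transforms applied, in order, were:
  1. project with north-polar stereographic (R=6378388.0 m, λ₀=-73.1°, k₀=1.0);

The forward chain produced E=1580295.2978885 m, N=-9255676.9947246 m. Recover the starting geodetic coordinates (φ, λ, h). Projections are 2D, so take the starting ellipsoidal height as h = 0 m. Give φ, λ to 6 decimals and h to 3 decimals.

start: E=1580295.2979, N=-9255676.9947 m
→ stereo⁻¹: φ=17.29019900°, λ=-63.41086600°

φ=17.290199°, λ=-63.410866°, h=0.000 m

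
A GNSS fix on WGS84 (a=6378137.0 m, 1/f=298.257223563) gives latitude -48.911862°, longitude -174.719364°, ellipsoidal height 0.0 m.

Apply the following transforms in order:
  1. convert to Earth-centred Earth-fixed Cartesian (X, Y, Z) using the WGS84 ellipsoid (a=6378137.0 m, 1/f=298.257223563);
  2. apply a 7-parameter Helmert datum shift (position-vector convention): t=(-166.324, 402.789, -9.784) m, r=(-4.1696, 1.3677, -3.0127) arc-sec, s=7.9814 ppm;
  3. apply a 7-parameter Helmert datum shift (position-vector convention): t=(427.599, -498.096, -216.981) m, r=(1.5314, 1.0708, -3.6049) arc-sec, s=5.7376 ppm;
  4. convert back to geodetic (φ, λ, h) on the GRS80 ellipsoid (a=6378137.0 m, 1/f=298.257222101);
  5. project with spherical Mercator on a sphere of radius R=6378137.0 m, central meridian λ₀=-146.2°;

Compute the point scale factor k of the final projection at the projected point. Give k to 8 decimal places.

start: φ=-48.911862°, λ=-174.719364°, h=0.000 m
→ ECEF (a=6378137.000, f=1/298.257223563): X=-4182002.7898, Y=-386527.1778, Z=-4784122.5477
→ Helmert 7p (PV): X=-4182239.8605, Y=-386163.1018, Z=-4784134.9718
→ Helmert 7p (PV): X=-4181867.8430, Y=-386554.8002, Z=-4784360.5576
→ geod (Bowring, a=6378137.000): φ=-48.91416204°, λ=-174.71881931°, h=92.7508 m
→ into merc (λ₀=-146.2°): φ=-48.91416204°, λ−λ₀=-28.51881931°
scale k = 1.52163237

1.52163237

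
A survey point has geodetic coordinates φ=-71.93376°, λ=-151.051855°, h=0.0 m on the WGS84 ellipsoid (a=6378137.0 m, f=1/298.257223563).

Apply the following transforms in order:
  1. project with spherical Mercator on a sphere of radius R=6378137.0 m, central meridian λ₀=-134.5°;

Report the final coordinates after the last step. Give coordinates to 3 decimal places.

E=-1842544.070 m, N=-11729364.834 m

start: φ=-71.933760°, λ=-151.051855°, h=0.000 m
→ merc (R=6378137.0, λ₀=-134.5°): E=-1842544.0703, N=-11729364.8339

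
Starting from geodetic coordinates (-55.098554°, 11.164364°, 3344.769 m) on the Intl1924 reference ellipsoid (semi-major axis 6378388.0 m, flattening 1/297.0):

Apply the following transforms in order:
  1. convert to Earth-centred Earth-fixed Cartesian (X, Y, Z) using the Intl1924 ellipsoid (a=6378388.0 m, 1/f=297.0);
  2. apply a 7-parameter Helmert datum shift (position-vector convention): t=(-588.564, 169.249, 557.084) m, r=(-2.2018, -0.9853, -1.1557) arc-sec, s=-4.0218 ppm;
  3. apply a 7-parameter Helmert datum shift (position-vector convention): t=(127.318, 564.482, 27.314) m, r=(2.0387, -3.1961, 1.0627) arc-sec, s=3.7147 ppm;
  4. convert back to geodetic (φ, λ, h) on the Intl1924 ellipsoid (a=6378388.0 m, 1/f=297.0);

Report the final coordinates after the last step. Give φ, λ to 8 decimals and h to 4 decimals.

start: φ=-55.098554°, λ=11.164364°, h=3344.769 m
→ ECEF (a=6378388.000, f=1/297.0): X=3590436.6044, Y=708605.1973, Z=-5210518.3239
→ Helmert 7p (PV): X=3589862.4605, Y=708695.8592, Z=-5209930.6973
→ Helmert 7p (PV): X=3590080.1913, Y=709332.9639, Z=-5209860.1064
→ geod (Bowring, a=6378388.000): φ=-55.09670917°, λ=11.17662333°, h=2685.5488 m

φ=-55.09670917°, λ=11.17662333°, h=2685.5488 m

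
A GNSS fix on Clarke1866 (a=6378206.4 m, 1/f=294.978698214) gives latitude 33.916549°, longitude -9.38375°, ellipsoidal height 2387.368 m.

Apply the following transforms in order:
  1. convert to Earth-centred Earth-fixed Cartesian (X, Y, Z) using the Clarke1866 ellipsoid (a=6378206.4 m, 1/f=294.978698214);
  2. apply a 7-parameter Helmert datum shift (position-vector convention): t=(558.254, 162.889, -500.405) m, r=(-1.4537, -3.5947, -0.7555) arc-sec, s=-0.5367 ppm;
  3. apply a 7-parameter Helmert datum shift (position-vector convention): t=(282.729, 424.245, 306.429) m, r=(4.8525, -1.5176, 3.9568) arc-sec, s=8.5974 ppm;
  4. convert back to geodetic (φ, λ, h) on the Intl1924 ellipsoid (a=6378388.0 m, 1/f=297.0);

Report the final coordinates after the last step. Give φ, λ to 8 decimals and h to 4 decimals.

start: φ=33.916549°, λ=-9.383750°, h=2387.368 m
→ ECEF (a=6378206.400, f=1/294.978698214): X=5229599.8050, Y=-864230.8577, Z=3539915.7890
→ Helmert 7p (PV): X=5230090.3946, Y=-864061.7113, Z=3539510.7143
→ Helmert 7p (PV): X=5230408.6220, Y=-863627.8345, Z=3539865.7270
→ geod (Bowring, a=6378388.000): φ=33.91143487°, λ=-9.37589443°, h=2713.0053 m

φ=33.91143487°, λ=-9.37589443°, h=2713.0053 m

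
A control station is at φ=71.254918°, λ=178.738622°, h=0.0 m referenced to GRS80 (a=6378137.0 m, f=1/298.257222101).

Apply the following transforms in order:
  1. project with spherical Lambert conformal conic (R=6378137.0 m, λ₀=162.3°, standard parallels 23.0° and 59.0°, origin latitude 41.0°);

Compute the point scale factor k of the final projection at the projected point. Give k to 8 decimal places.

1.13349581

start: φ=71.254918°, λ=178.738622°, h=0.000 m
→ into lcc (λ₀=162.3°): φ=71.25491800°, λ−λ₀=16.43862200°
scale k = 1.13349581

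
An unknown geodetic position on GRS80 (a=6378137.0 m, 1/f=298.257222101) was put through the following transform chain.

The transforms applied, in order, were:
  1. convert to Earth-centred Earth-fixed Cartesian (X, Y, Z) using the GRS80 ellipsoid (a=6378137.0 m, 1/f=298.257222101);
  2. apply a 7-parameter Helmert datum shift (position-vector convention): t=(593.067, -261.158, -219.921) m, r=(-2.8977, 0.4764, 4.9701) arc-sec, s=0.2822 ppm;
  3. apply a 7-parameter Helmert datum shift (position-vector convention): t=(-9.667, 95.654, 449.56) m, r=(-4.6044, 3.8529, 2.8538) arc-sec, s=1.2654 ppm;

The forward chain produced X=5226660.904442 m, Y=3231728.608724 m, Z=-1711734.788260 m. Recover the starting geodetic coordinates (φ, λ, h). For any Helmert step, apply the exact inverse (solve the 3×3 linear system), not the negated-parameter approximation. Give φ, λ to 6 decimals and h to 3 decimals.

start: X=5226660.9044, Y=3231728.6087, Z=-1711734.7883 m
→ Helmert⁻¹: X=5226740.6481, Y=3231594.7671, Z=-1712012.4112
→ Helmert⁻¹: X=5226227.9312, Y=3231753.1305, Z=-1711734.5353
→ geod (Bowring, a=6378137.000): φ=-15.66596100°, λ=31.73148700°, h=2102.9810 m

φ=-15.665961°, λ=31.731487°, h=2102.981 m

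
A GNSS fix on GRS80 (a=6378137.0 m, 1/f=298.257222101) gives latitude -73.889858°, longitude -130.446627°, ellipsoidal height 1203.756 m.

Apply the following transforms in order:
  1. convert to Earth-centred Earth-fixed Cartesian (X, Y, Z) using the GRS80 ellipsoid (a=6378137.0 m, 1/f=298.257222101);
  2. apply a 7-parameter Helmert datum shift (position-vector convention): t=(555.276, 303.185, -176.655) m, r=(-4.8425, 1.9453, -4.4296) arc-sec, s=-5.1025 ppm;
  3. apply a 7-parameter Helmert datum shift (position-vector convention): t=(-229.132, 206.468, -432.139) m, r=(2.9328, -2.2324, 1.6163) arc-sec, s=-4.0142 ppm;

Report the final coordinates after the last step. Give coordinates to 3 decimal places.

start: φ=-73.889858°, λ=-130.446627°, h=1203.756 m
→ ECEF (a=6378137.000, f=1/298.257222101): X=-1151942.5121, Y=-1351298.3089, Z=-6106695.5046
→ Helmert 7p (PV): X=-1151467.9702, Y=-1351106.8574, Z=-6106798.4118
→ Helmert 7p (PV): X=-1151615.7992, Y=-1350817.1589, Z=-6107237.7100

X=-1151615.799 m, Y=-1350817.159 m, Z=-6107237.710 m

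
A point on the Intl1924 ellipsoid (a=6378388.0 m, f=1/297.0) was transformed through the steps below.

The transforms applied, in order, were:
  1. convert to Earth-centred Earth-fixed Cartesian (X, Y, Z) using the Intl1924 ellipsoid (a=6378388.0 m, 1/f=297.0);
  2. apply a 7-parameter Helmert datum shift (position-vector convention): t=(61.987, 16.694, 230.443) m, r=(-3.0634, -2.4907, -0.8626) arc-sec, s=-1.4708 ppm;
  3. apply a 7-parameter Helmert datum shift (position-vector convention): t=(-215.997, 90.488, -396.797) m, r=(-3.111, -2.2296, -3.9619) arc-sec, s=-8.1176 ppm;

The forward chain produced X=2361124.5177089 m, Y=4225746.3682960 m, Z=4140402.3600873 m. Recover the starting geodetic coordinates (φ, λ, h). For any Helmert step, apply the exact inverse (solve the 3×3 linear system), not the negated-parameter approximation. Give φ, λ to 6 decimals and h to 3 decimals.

start: X=2361124.5177, Y=4225746.3683, Z=4140402.3601 m
→ Helmert⁻¹: X=2361323.2776, Y=4225673.0838, Z=4140870.9802
→ Helmert⁻¹: X=2361297.0918, Y=4225610.9833, Z=4140680.8718
→ geod (Bowring, a=6378388.000): φ=40.73481800°, λ=60.80327600°, h=701.2200 m

φ=40.734818°, λ=60.803276°, h=701.220 m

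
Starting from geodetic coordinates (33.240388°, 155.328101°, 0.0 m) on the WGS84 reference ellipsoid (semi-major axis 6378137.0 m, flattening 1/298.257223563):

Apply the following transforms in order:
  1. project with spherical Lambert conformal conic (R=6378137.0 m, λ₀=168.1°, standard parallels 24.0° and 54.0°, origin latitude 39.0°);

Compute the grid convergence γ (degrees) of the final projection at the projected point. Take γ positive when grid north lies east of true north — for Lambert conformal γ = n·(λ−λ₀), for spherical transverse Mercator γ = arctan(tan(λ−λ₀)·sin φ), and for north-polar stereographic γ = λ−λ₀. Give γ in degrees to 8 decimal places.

-8.13311990

start: φ=33.240388°, λ=155.328101°, h=0.000 m
→ into lcc (λ₀=168.1°): φ=33.24038800°, λ−λ₀=-12.77189900°
convergence γ = -8.13311990°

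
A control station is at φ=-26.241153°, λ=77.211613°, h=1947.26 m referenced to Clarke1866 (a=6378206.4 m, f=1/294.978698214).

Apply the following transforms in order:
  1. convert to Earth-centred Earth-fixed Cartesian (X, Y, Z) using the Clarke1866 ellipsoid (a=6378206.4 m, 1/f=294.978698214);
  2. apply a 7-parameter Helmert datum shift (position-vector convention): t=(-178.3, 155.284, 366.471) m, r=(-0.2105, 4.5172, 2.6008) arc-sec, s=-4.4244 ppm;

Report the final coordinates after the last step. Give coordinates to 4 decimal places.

start: φ=-26.241153°, λ=77.211613°, h=1947.260 m
→ ECEF (a=6378206.400, f=1/294.978698214): X=1267545.7791, Y=5584362.4279, Z=-2803752.8288
→ Helmert 7p (PV): X=1267230.0560, Y=5584506.1256, Z=-2803407.4110

X=1267230.0560 m, Y=5584506.1256 m, Z=-2803407.4110 m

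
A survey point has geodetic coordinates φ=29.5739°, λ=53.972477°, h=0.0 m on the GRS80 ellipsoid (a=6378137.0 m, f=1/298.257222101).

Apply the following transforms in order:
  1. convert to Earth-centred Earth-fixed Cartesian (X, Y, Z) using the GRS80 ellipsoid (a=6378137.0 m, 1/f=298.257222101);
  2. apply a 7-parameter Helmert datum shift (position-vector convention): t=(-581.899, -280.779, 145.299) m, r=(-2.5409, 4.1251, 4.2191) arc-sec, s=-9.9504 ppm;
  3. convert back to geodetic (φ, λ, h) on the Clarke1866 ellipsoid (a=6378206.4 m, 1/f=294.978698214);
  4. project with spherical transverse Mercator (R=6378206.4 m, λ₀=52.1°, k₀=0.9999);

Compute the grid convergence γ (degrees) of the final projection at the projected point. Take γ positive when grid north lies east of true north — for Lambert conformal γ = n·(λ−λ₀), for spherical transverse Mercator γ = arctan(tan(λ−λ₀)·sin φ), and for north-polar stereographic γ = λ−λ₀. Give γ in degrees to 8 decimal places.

start: φ=29.573900°, λ=53.972477°, h=0.000 m
→ ECEF (a=6378137.000, f=1/298.257222101): X=3265376.6975, Y=4489868.3115, Z=3129381.5798
→ Helmert 7p (PV): X=3264733.0524, Y=4489648.1977, Z=3129375.1279
→ geod (Bowring, a=6378206.400): φ=29.57816750°, λ=53.97651342°, h=-498.8261 m
→ into tm (λ₀=52.1°): φ=29.57816750°, λ−λ₀=1.87651342°
convergence γ = 0.92651731°

0.92651731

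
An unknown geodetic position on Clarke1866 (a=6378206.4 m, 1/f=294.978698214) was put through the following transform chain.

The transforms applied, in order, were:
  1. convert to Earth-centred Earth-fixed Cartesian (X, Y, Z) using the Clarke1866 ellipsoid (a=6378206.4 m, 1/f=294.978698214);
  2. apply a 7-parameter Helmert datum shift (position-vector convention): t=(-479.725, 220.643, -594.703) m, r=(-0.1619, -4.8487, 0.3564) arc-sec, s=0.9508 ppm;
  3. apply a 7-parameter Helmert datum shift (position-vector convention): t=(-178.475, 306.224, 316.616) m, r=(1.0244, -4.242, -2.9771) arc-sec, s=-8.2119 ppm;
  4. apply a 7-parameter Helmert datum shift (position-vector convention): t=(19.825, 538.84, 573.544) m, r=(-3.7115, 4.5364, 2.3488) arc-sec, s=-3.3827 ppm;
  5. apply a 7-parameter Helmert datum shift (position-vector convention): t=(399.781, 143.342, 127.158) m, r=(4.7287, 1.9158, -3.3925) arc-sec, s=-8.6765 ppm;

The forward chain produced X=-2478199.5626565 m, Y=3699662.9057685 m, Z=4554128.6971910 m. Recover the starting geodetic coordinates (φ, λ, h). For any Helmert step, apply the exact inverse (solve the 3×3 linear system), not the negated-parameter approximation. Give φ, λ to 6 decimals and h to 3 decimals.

φ=45.842528°, λ=123.822150°, h=1287.880 m

start: X=-2478199.5627, Y=3699662.9058, Z=4554128.6972 m
→ Helmert⁻¹: X=-2478723.9953, Y=3699615.2953, Z=4553933.2147
→ Helmert⁻¹: X=-2478810.2262, Y=3699035.2621, Z=4553387.1166
→ Helmert⁻¹: X=-2478611.8521, Y=3698746.2501, Z=4553140.4953
→ Helmert⁻¹: X=-2478016.3336, Y=3698522.7979, Z=4553792.0228
→ geod (Bowring, a=6378206.400): φ=45.84252800°, λ=123.82215000°, h=1287.8800 m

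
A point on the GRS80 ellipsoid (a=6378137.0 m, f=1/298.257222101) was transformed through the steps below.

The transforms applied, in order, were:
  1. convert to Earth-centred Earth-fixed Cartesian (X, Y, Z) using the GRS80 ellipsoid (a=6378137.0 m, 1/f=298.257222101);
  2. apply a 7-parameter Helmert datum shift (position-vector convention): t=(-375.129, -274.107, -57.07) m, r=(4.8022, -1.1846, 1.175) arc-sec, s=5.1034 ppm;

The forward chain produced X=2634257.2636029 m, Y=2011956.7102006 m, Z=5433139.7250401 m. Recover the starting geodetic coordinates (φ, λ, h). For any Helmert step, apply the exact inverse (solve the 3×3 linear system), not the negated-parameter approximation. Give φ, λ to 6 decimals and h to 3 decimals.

start: X=2634257.2636, Y=2011956.7102, Z=5433139.7250 m
→ Helmert⁻¹: X=2634661.6134, Y=2012332.0316, Z=5433107.0857
→ geod (Bowring, a=6378137.000): φ=58.77945500°, λ=37.37228200°, h=2180.1660 m

φ=58.779455°, λ=37.372282°, h=2180.166 m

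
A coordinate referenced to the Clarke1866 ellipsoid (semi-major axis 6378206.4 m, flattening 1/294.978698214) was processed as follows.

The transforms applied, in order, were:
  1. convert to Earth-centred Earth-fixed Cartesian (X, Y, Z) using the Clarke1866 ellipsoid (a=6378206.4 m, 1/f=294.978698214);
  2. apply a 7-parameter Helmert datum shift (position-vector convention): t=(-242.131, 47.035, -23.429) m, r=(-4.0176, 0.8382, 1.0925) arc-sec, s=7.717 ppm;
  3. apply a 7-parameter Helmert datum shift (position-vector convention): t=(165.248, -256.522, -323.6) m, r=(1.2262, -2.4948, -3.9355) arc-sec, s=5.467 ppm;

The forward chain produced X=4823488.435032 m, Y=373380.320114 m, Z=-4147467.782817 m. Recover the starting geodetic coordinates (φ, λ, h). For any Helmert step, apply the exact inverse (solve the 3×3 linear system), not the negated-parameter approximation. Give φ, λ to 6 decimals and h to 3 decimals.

φ=-40.795713°, λ=4.430255°, h=3097.384 m

start: X=4823488.4350, Y=373380.3201, Z=-4147467.7828 m
→ Helmert⁻¹: X=4823239.5272, Y=373702.1720, Z=-4147182.0698
→ Helmert⁻¹: X=4823463.2676, Y=373707.4823, Z=-4147099.7572
→ geod (Bowring, a=6378206.400): φ=-40.79571300°, λ=4.43025500°, h=3097.3840 m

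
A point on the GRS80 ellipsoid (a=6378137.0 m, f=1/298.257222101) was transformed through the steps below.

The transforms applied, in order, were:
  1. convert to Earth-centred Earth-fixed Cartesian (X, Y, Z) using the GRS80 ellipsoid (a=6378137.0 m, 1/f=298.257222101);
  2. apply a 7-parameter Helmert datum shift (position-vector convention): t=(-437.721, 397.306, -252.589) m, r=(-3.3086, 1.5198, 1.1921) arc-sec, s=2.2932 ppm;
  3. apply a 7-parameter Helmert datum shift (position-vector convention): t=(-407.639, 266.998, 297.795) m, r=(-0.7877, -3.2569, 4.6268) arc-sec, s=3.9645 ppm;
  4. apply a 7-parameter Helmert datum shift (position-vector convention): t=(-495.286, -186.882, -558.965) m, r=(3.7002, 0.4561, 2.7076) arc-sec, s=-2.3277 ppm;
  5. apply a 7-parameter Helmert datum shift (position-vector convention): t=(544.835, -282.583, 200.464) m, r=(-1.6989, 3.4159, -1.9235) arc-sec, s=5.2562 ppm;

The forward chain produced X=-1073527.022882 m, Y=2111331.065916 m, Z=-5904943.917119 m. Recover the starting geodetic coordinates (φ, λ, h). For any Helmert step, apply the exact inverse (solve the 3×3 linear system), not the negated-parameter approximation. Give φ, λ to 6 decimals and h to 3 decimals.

start: X=-1073527.0229, Y=2111331.0659, Z=-5904943.9171 m
→ Helmert⁻¹: X=-1073988.1111, Y=2111641.1720, Z=-5905113.7362
→ Helmert⁻¹: X=-1073454.5470, Y=2111741.1375, Z=-5904608.7716
→ Helmert⁻¹: X=-1073088.5269, Y=2111512.3894, Z=-5904858.1491
→ Helmert⁻¹: X=-1072592.6385, Y=2111211.1537, Z=-5904566.0578
→ geod (Bowring, a=6378137.000): φ=-68.27913100°, λ=116.93267000°, h=2024.2860 m

φ=-68.279131°, λ=116.932670°, h=2024.286 m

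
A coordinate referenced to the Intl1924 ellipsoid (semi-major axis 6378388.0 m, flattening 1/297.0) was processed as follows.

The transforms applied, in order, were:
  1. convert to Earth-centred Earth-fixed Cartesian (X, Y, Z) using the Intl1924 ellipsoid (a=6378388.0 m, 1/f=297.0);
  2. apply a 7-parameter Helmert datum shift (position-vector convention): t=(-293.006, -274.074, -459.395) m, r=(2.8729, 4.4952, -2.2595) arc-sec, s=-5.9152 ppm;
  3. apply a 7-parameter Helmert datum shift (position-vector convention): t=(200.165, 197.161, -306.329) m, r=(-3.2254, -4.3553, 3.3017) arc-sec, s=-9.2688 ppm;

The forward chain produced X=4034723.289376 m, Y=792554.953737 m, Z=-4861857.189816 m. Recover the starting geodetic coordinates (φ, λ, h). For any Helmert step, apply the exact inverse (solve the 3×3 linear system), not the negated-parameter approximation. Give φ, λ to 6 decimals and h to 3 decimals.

φ=-49.962913°, λ=11.113932°, h=1216.602 m

start: X=4034723.2894, Y=792554.9537, Z=-4861857.1898 m
→ Helmert⁻¹: X=4034470.5490, Y=792376.5797, Z=-4861668.7197
→ Helmert⁻¹: X=4034884.6797, Y=792631.8347, Z=-4861161.1862
→ geod (Bowring, a=6378388.000): φ=-49.96291300°, λ=11.11393200°, h=1216.6020 m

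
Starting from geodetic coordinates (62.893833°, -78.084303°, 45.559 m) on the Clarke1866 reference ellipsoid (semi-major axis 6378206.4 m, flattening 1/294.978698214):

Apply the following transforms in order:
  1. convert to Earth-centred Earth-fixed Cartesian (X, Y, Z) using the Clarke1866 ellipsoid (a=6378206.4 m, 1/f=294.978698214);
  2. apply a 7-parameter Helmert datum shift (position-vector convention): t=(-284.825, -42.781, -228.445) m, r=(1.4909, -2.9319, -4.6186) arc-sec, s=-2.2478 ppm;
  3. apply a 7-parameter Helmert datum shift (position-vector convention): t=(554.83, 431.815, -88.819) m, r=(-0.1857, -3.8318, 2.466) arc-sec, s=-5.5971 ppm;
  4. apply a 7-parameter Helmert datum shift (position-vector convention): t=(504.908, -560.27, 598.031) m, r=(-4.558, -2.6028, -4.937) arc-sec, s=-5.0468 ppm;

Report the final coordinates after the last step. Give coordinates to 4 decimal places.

X=602075.9320 m, Y=-2851292.4455 m, Z=5654722.7507 m

start: φ=62.893833°, λ=-78.084303°, h=45.559 m
→ ECEF (a=6378206.400, f=1/294.978698214): X=601663.5219, Y=-2851226.4409, Z=5654442.6063
→ Helmert 7p (PV): X=601233.1276, Y=-2851317.1558, Z=5654189.3945
→ Helmert 7p (PV): X=601713.6434, Y=-2850857.1033, Z=5654082.6646
→ Helmert 7p (PV): X=602075.9320, Y=-2851292.4455, Z=5654722.7507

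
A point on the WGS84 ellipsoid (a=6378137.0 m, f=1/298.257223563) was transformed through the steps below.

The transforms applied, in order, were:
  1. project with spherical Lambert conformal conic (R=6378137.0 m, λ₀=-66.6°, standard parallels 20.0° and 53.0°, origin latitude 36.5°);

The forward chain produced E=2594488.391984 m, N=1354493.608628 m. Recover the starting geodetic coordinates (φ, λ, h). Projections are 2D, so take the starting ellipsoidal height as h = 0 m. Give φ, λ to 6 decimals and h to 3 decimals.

φ=44.684056°, λ=-31.948470°, h=0.000 m

start: E=2594488.3920, N=1354493.6086 m
→ lcc⁻¹: φ=44.68405600°, λ=-31.94847000°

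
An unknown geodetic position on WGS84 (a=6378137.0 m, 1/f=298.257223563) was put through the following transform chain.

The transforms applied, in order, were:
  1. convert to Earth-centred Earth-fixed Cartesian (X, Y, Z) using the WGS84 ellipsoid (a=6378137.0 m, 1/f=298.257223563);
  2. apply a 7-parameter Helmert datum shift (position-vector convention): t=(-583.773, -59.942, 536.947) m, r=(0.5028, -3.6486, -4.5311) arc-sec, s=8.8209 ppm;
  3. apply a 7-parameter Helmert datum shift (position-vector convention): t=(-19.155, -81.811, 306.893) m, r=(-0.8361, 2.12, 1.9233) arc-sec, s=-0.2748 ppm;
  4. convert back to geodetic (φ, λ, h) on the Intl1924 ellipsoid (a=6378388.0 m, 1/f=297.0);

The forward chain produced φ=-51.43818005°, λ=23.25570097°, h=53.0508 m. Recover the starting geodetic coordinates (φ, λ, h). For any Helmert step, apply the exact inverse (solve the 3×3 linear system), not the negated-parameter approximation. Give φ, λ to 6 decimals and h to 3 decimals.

start: φ=-51.438180°, λ=23.255701°, h=53.051 m
→ ECEF (a=6378388.000, f=1/297.0): X=3660540.4829, Y=1573123.7813, Z=-4964216.5083
→ Helmert⁻¹: X=3660626.3381, Y=1573192.0151, Z=-4964480.7645
→ Helmert⁻¹: X=3661055.4286, Y=1573306.4005, Z=-4965042.5112
→ geod (Bowring, a=6378137.000): φ=-51.43817500°, λ=23.25519000°, h=1234.0030 m

φ=-51.438175°, λ=23.255190°, h=1234.003 m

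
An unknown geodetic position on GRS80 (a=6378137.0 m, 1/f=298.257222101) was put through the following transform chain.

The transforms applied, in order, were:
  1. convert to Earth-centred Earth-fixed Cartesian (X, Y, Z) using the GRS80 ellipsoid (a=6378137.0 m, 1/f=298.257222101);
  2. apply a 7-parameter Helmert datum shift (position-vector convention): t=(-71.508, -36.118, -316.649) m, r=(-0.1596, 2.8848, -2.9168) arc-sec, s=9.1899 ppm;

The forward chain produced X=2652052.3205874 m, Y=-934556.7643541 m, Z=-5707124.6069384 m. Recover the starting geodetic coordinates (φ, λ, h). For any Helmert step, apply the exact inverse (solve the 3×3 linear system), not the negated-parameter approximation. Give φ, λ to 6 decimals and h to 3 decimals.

start: X=2652052.3206, Y=-934556.7644, Z=-5707124.6069 m
→ Helmert⁻¹: X=2652192.4841, Y=-934470.1379, Z=-5706719.1432
→ geod (Bowring, a=6378137.000): φ=-63.92034100°, λ=-19.40933500°, h=1004.8560 m

φ=-63.920341°, λ=-19.409335°, h=1004.856 m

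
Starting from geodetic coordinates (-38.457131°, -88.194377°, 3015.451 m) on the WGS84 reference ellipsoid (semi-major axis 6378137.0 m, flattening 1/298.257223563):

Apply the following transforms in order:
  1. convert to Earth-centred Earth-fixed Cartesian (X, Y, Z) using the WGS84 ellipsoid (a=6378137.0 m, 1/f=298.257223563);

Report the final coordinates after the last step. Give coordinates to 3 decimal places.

X=157651.118 m, Y=-5000907.304 m, Z=-3947179.488 m

start: φ=-38.457131°, λ=-88.194377°, h=3015.451 m
→ ECEF (a=6378137.000, f=1/298.257223563): X=157651.1180, Y=-5000907.3037, Z=-3947179.4877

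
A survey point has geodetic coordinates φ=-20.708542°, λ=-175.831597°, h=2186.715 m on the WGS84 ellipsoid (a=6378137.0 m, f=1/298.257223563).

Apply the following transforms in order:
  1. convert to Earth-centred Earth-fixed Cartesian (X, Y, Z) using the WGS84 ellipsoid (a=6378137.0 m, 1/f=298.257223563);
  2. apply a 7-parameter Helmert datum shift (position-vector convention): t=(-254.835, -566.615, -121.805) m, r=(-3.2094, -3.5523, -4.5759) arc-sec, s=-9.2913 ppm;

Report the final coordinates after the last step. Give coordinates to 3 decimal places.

start: φ=-20.708542°, λ=-175.831597°, h=2186.715 m
→ ECEF (a=6378137.000, f=1/298.257223563): X=-5954804.1175, Y=-433991.9976, Z=-2242013.4576
→ Helmert 7p (PV): X=-5954974.6408, Y=-434457.3611, Z=-2242210.2316

X=-5954974.641 m, Y=-434457.361 m, Z=-2242210.232 m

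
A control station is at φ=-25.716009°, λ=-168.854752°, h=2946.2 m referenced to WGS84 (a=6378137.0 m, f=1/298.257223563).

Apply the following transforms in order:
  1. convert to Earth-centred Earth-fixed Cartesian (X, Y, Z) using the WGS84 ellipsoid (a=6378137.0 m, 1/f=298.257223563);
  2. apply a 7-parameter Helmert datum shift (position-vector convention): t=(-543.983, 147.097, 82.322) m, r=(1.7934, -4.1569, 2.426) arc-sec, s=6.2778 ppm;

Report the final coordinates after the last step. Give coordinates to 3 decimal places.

X=-5644715.682 m, Y=-1111880.966 m, Z=-2752086.625 m

start: φ=-25.716009°, λ=-168.854752°, h=2946.200 m
→ ECEF (a=6378137.000, f=1/298.257223563): X=-5644204.8070, Y=-1111978.6254, Z=-2752028.2527
→ Helmert 7p (PV): X=-5644715.6819, Y=-1111880.9663, Z=-2752086.6253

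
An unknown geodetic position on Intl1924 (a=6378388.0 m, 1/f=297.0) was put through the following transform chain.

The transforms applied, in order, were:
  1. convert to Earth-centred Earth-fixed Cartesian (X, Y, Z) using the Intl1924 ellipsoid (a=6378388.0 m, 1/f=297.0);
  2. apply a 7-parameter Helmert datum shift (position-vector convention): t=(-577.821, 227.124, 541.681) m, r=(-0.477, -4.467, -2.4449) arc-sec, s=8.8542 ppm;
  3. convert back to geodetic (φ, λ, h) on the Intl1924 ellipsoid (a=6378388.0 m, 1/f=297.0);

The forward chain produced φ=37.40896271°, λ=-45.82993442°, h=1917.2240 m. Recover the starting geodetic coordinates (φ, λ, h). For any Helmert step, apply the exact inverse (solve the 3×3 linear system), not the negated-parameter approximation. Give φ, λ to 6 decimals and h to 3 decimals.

φ=37.401033°, λ=-45.825757°, h=1980.645 m

start: φ=37.408963°, λ=-45.829934°, h=1917.224 m
→ ECEF (a=6378388.000, f=1/297.0): X=3535722.6131, Y=-3639666.0201, Z=3854770.0419
→ Helmert⁻¹: X=3536395.7339, Y=-3639827.9113, Z=3854109.2313
→ geod (Bowring, a=6378388.000): φ=37.40103300°, λ=-45.82575700°, h=1980.6450 m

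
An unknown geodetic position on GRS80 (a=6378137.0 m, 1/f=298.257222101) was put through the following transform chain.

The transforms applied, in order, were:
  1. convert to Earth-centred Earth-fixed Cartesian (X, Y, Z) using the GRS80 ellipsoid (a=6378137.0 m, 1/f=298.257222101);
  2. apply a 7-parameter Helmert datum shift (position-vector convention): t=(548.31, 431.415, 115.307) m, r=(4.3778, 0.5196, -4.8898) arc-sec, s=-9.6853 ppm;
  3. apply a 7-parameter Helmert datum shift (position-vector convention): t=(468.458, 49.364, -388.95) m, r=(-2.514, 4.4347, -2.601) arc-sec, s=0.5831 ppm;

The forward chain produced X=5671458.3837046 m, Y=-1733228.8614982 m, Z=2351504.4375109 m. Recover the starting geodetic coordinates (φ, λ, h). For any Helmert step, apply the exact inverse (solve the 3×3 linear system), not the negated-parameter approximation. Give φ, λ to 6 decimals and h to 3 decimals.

start: X=5671458.3837, Y=-1733228.8615, Z=2351504.4375 m
→ Helmert⁻¹: X=5670957.9071, Y=-1733234.3706, Z=2351992.8169
→ Helmert⁻¹: X=5670499.6875, Y=-1733498.2314, Z=2351951.3653
→ geod (Bowring, a=6378137.000): φ=21.76785100°, λ=-16.99863700°, h=3752.7430 m

φ=21.767851°, λ=-16.998637°, h=3752.743 m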